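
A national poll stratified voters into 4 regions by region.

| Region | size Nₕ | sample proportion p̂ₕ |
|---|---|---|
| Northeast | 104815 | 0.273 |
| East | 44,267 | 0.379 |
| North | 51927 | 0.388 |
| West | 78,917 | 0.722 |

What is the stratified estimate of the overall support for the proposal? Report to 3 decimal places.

N = 104815 + 44267 + 51927 + 78917 = 279926.
Overall proportion = Σ (Nₕ/N)·p̂ₕ.
Σ Nₕp̂ₕ = 28614.495 + 16777.193 + 20147.676 + 56978.074 = 122517.438.
122517.438 / 279926 = 0.43768... → 0.438.

0.438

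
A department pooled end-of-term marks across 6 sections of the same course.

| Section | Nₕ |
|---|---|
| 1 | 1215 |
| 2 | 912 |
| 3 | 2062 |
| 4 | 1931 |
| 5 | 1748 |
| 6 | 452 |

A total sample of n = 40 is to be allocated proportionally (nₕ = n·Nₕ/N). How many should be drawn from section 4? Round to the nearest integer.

9

N = 1215 + 912 + 2062 + 1931 + 1748 + 452 = 8320.
n_4 = 40·1931/8320 = 9.284... → 9.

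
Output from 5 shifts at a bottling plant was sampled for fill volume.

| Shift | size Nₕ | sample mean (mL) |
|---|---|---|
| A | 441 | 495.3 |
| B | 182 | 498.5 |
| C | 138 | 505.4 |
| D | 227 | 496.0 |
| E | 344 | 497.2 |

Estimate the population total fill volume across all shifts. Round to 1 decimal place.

662528.3

A: 441·495.3 = 218427.3
B: 182·498.5 = 90727
C: 138·505.4 = 69745.2
D: 227·496.0 = 112592
E: 344·497.2 = 171036.8
τ̂ = Σ Nₕx̄ₕ = 662528.3.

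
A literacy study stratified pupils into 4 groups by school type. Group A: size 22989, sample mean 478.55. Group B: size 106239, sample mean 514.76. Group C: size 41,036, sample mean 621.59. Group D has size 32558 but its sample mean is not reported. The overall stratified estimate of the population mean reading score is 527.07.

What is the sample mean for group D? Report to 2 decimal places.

482.37

Σ Nₕx̄ₕ = N·μ, so 32558·x̄_D = 202822·527.07 − (22989·478.55 + 106239·514.76 + 41036·621.59).
= 106901391.54 − 91196540.83 = 15704850.71.
x̄_D = 15704850.71 / 32558 = 482.3653... → 482.37.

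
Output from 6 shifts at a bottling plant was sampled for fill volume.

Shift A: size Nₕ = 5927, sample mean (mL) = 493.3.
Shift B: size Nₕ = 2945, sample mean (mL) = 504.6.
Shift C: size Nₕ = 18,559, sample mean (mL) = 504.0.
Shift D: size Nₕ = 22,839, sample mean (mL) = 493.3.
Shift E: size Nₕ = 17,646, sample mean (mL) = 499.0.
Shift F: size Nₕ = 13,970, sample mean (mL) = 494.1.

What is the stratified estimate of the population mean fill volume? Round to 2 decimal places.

N = 5927 + 2945 + 18559 + 22839 + 17646 + 13970 = 81886.
Weight each subgroup mean by Nₕ/N and sum.
Σ Nₕx̄ₕ = 5927·493.3 + 2945·504.6 + 18559·504.0 + 22839·493.3 + 17646·499.0 + 13970·494.1 = 2923789.1 + 1486047 + 9353736 + 11266478.7 + 8805354 + 6902577 = 40737981.8.
Divide by N: 40737981.8 / 81886 = 497.4963... → 497.50.

497.50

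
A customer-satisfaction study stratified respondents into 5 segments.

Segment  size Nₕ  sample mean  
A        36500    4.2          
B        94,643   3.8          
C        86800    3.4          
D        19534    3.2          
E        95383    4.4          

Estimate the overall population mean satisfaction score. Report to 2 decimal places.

3.88

N = 36500 + 94643 + 86800 + 19534 + 95383 = 332860.
Weight each subgroup mean by Nₕ/N and sum.
Σ Nₕx̄ₕ = 36500·4.2 + 94643·3.8 + 86800·3.4 + 19534·3.2 + 95383·4.4 = 153300 + 359643.4 + 295120 + 62508.8 + 419685.2 = 1290257.4.
Divide by N: 1290257.4 / 332860 = 3.8763... → 3.88.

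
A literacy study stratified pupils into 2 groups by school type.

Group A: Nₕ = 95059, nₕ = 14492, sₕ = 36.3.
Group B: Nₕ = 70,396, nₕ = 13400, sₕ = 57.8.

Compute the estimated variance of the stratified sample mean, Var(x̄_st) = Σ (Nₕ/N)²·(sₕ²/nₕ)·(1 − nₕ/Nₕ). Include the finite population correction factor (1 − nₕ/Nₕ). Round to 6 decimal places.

0.061979

N = 165455; Wₕ = Nₕ/N.
group A: (95059/165455)²·36.3²/14492·(1 − 14492/95059) = 0.025437567
group B: (70396/165455)²·57.8²/13400·(1 − 13400/70396) = 0.036541254
Sum = 0.061978821 → 0.061979.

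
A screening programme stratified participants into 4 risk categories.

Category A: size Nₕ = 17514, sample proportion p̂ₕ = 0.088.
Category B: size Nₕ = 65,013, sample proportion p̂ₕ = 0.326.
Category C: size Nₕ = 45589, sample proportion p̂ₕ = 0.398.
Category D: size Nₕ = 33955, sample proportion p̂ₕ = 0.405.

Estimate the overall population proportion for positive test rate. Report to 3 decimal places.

0.337

Wₕ = Nₕ/N with N = 162071: 0.1081, 0.4011, 0.2813, 0.2095.
p̂_st = 0.1081·0.088 + 0.4011·0.326 + 0.2813·0.398 + 0.2095·0.405 ≈ 0.33708... → 0.337.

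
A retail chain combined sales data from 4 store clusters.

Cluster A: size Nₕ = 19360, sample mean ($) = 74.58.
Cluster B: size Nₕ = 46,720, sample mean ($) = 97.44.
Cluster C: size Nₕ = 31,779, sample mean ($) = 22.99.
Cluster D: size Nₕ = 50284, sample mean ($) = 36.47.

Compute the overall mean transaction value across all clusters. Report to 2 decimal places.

x̄_st = (Σ Nₕx̄ₕ) / (Σ Nₕ) = (19360·74.58 + 46720·97.44 + 31779·22.99 + 50284·36.47) / 148143
= 8560722.29 / 148143 = 57.7869... → 57.79.

57.79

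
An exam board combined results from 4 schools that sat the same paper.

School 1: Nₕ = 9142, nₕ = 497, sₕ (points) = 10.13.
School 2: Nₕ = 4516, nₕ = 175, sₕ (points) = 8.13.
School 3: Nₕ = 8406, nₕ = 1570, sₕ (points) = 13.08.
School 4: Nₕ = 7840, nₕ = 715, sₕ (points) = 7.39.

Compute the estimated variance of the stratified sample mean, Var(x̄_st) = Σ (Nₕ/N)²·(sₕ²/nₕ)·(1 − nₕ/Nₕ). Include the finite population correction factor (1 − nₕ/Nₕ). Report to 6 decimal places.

N = 29904; Wₕ = Nₕ/N.
school 1: (9142/29904)²·10.13²/497·(1 − 497/9142) = 0.018247785
school 2: (4516/29904)²·8.13²/175·(1 − 175/4516) = 0.008279959
school 3: (8406/29904)²·13.08²/1570·(1 − 1570/8406) = 0.007002429
school 4: (7840/29904)²·7.39²/715·(1 − 715/7840) = 0.004771173
Sum = 0.038301346 → 0.038301.

0.038301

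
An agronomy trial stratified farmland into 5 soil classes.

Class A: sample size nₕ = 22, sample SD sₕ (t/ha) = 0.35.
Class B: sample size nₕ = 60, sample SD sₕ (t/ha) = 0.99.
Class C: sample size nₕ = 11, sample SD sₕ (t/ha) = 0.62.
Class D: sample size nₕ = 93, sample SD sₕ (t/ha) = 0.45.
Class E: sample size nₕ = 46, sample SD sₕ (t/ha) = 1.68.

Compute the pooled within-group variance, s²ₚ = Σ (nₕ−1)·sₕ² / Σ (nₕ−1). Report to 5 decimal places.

0.92458

A: (22−1)·0.35² = 21·0.1225 = 2.5725
B: (60−1)·0.99² = 59·0.9801 = 57.8259
C: (11−1)·0.62² = 10·0.3844 = 3.844
D: (93−1)·0.45² = 92·0.2025 = 18.63
E: (46−1)·1.68² = 45·2.8224 = 127.008
Numerator = 209.8804; denominator = Σ(nₕ−1) = 227.
s²ₚ = 209.8804/227 = 0.9245833... → 0.92458.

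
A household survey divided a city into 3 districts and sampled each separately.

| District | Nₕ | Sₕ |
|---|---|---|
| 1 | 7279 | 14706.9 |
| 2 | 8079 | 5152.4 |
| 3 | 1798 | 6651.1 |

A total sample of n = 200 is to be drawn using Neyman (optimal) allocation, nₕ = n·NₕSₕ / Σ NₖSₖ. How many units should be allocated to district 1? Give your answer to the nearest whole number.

1: NₕSₕ = 7279·14706.9 = 107051525.1
2: NₕSₕ = 8079·5152.4 = 41626239.6
3: NₕSₕ = 1798·6651.1 = 11958677.8
Σ NₕSₕ = 160636442.5.
n_1 = 200·107051525.1/160636442.5 = 133.284... → 133.

133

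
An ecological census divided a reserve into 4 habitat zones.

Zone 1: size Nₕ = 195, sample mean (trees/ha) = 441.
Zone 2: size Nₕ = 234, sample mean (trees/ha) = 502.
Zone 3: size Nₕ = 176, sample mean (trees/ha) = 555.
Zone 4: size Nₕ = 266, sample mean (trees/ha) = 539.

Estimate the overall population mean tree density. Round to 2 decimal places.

510.35

N = 871; weights Wₕ = Nₕ/N = (0.2239, 0.2687, 0.2021, 0.3054).
x̄_st = Σ Wₕ·x̄ₕ = 0.2239·441 + 0.2687·502 + 0.2021·555 + 0.3054·539 ≈ 510.3525...
→ 510.35.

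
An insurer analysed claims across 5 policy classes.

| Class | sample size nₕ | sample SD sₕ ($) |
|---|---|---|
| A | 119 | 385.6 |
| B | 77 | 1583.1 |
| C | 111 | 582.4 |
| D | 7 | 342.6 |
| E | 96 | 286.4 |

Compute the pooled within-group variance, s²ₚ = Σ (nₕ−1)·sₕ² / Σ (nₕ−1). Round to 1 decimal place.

A: (119−1)·385.6² = 118·148687.36 = 17545108.48
B: (77−1)·1583.1² = 76·2506205.61 = 190471626.36
C: (111−1)·582.4² = 110·339189.76 = 37310873.6
D: (7−1)·342.6² = 6·117374.76 = 704248.56
E: (96−1)·286.4² = 95·82024.96 = 7792371.2
Numerator = 253824228.2; denominator = Σ(nₕ−1) = 405.
s²ₚ = 253824228.2/405 = 626726.489... → 626726.5.

626726.5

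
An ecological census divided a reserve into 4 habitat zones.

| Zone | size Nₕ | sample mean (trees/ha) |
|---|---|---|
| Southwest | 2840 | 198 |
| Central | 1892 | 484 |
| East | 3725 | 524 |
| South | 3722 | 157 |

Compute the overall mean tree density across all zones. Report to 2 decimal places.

329.61

N = 2840 + 1892 + 3725 + 3722 = 12179.
Weight each subgroup mean by Nₕ/N and sum.
Σ Nₕx̄ₕ = 2840·198 + 1892·484 + 3725·524 + 3722·157 = 562320 + 915728 + 1951900 + 584354 = 4014302.
Divide by N: 4014302 / 12179 = 329.6085... → 329.61.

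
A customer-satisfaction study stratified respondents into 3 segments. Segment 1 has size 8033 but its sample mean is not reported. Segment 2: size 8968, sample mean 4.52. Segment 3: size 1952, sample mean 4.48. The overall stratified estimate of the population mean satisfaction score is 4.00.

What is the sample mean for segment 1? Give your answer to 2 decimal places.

N = 8033 + 8968 + 1952 = 18953.
Overall total = μ·N = 4.00·18953 = 75812.
Subtract the known strata: 8968·4.52 + 1952·4.48 = 49280.32.
Remaining total for segment 1: 75812 − 49280.32 = 26531.68.
Divide by its size: 26531.68 / 8033 = 3.3028... → 3.30.

3.30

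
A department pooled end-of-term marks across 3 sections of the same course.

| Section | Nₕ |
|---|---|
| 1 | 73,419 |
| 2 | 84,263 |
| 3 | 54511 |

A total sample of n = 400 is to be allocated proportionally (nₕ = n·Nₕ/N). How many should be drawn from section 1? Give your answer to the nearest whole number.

Share of section 1 = 73419/212193 = 0.34600.
Allocate 400 × 0.34600 = 138.400... → 138.

138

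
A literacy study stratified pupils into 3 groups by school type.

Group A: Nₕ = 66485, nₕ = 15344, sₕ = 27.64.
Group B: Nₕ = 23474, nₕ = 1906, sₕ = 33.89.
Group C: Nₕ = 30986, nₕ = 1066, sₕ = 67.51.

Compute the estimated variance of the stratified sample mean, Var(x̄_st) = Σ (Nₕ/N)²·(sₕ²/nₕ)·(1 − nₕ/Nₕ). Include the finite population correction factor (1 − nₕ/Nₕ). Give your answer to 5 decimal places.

N = 120945; Wₕ = Nₕ/N.
group A: (66485/120945)²·27.64²/15344·(1 − 15344/66485) = 0.01157323
group B: (23474/120945)²·33.89²/1906·(1 − 1906/23474) = 0.02085650
group C: (30986/120945)²·67.51²/1066·(1 − 1066/30986) = 0.27097566
Sum = 0.30340538 → 0.30341.

0.30341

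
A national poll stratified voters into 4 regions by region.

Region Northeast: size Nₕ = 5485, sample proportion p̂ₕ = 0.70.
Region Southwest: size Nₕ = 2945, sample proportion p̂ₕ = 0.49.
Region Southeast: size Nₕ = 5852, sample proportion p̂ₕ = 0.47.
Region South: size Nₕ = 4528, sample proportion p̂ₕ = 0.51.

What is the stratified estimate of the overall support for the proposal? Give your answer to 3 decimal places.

Wₕ = Nₕ/N with N = 18810: 0.2916, 0.1566, 0.3111, 0.2407.
p̂_st = 0.2916·0.70 + 0.1566·0.49 + 0.3111·0.47 + 0.2407·0.51 ≈ 0.54983... → 0.550.

0.550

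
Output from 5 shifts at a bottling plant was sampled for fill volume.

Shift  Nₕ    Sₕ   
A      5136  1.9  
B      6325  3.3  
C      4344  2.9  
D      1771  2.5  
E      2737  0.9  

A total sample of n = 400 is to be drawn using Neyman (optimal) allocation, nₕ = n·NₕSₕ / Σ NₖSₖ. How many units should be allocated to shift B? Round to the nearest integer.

A: NₕSₕ = 5136·1.9 = 9758.4
B: NₕSₕ = 6325·3.3 = 20872.5
C: NₕSₕ = 4344·2.9 = 12597.6
D: NₕSₕ = 1771·2.5 = 4427.5
E: NₕSₕ = 2737·0.9 = 2463.3
Σ NₕSₕ = 50119.3.
n_B = 400·20872.5/50119.3 = 166.583... → 167.

167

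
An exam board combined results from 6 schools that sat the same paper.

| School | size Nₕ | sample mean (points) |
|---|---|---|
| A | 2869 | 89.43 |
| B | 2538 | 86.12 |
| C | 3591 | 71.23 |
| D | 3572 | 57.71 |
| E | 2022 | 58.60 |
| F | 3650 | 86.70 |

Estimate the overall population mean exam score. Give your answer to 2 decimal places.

75.21

N = 18242; weights Wₕ = Nₕ/N = (0.1573, 0.1391, 0.1969, 0.1958, 0.1108, 0.2001).
x̄_st = Σ Wₕ·x̄ₕ = 0.1573·89.43 + 0.1391·86.12 + 0.1969·71.23 + 0.1958·57.71 + 0.1108·58.60 + 0.2001·86.70 ≈ 75.2121...
→ 75.21.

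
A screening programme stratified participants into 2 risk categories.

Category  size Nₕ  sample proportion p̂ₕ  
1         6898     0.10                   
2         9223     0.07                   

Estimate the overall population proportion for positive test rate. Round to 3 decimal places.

0.083

Wₕ = Nₕ/N with N = 16121: 0.4279, 0.5721.
p̂_st = 0.4279·0.10 + 0.5721·0.07 ≈ 0.08284... → 0.083.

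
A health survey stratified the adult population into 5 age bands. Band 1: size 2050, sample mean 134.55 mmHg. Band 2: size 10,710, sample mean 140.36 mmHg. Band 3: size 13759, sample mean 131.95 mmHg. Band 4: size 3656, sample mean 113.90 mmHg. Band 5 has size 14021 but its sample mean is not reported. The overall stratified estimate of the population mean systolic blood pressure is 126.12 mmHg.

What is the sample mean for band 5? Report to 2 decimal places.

111.48

Σ Nₕx̄ₕ = N·μ, so 14021·x̄_5 = 44196·126.12 − (2050·134.55 + 10710·140.36 + 13759·131.95 + 3656·113.90).
= 5573999.52 − 4011001.55 = 1562997.97.
x̄_5 = 1562997.97 / 14021 = 111.4755... → 111.48.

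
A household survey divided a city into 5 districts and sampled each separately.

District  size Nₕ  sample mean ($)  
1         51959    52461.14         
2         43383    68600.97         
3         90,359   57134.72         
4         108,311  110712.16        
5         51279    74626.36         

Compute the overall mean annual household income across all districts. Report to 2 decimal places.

77275.95

N = 345291; weights Wₕ = Nₕ/N = (0.1505, 0.1256, 0.2617, 0.3137, 0.1485).
x̄_st = Σ Wₕ·x̄ₕ = 0.1505·52461.14 + 0.1256·68600.97 + 0.2617·57134.72 + 0.3137·110712.16 + 0.1485·74626.36 ≈ 77275.9507...
→ 77275.95.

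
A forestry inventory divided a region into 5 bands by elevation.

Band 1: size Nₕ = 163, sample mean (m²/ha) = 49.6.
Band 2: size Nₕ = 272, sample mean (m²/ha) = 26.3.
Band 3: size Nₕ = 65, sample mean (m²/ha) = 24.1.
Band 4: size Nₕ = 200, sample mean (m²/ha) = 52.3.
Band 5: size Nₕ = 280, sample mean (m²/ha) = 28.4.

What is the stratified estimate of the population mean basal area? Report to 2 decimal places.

N = 980; weights Wₕ = Nₕ/N = (0.1663, 0.2776, 0.0663, 0.2041, 0.2857).
x̄_st = Σ Wₕ·x̄ₕ = 0.1663·49.6 + 0.2776·26.3 + 0.0663·24.1 + 0.2041·52.3 + 0.2857·28.4 ≈ 35.9356...
→ 35.94.

35.94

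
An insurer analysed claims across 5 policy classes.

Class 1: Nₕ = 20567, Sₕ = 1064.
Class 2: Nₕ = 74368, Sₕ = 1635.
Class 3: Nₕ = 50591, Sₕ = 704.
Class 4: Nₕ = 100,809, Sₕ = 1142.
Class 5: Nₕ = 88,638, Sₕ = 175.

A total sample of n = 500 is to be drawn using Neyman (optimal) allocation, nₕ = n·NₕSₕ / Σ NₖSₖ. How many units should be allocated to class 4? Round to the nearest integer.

186

Σ NₕSₕ = 20567·1064 + 74368·1635 + 50591·704 + 100809·1142 + 88638·175 = 309726560.
Share for 4: 115123878/309726560 = 0.37170.
n_4 = 500 × 0.37170 = 185.848... → 186.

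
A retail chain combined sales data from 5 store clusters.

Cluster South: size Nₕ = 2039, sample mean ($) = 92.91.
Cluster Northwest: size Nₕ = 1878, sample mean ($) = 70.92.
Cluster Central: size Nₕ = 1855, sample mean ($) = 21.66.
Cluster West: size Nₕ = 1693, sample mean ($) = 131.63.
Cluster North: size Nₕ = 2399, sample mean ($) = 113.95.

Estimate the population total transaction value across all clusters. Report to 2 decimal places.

859026.19

South: 2039·92.91 = 189443.49
Northwest: 1878·70.92 = 133187.76
Central: 1855·21.66 = 40179.3
West: 1693·131.63 = 222849.59
North: 2399·113.95 = 273366.05
τ̂ = Σ Nₕx̄ₕ = 859026.19.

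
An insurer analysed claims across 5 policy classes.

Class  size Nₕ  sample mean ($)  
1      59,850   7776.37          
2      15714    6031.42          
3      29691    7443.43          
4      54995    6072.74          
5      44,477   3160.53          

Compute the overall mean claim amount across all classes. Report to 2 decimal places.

N = 204727; weights Wₕ = Nₕ/N = (0.2923, 0.0768, 0.1450, 0.2686, 0.2173).
x̄_st = Σ Wₕ·x̄ₕ = 0.2923·7776.37 + 0.0768·6031.42 + 0.1450·7443.43 + 0.2686·6072.74 + 0.2173·3160.53 ≈ 6133.7175...
→ 6133.72.

6133.72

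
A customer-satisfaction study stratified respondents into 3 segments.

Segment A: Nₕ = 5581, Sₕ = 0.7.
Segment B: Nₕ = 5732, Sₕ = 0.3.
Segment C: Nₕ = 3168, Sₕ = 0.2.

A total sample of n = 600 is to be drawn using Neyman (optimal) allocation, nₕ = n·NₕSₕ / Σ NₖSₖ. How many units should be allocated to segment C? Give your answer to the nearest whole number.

61

A: NₕSₕ = 5581·0.7 = 3906.7
B: NₕSₕ = 5732·0.3 = 1719.6
C: NₕSₕ = 3168·0.2 = 633.6
Σ NₕSₕ = 6259.9.
n_C = 600·633.6/6259.9 = 60.729... → 61.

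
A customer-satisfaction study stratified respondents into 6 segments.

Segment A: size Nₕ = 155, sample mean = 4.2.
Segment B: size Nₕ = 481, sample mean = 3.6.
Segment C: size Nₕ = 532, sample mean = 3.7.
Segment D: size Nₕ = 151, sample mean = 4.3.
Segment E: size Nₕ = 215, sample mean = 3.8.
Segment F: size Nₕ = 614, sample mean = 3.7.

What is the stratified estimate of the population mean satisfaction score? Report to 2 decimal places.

3.77

N = 155 + 481 + 532 + 151 + 215 + 614 = 2148.
The stratified mean weights each stratum mean by its population share Nₕ/N.
Σ Nₕx̄ₕ = 155·4.2 + 481·3.6 + 532·3.7 + 151·4.3 + 215·3.8 + 614·3.7 = 651 + 1731.6 + 1968.4 + 649.3 + 817 + 2271.8 = 8089.1.
Divide by N: 8089.1 / 2148 = 3.7659... → 3.77.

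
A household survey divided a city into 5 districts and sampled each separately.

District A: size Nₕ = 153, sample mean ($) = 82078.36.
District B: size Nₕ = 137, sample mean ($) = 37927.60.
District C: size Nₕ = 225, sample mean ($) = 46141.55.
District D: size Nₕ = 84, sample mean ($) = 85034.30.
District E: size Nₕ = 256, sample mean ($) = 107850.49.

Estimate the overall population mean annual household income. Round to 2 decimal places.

73553.83

x̄_st = (Σ Nₕx̄ₕ) / (Σ Nₕ) = (153·82078.36 + 137·37927.60 + 225·46141.55 + 84·85034.30 + 256·107850.49) / 855
= 62888525.67 / 855 = 73553.8312... → 73553.83.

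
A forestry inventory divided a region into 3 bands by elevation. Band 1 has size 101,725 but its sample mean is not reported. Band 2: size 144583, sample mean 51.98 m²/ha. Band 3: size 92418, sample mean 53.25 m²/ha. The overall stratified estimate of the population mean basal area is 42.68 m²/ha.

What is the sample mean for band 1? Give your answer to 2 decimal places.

N = 101725 + 144583 + 92418 = 338726.
Overall total = μ·N = 42.68·338726 = 14456825.68.
Subtract the known strata: 144583·51.98 + 92418·53.25 = 12436682.84.
Remaining total for band 1: 14456825.68 − 12436682.84 = 2020142.84.
Divide by its size: 2020142.84 / 101725 = 19.8589... → 19.86.

19.86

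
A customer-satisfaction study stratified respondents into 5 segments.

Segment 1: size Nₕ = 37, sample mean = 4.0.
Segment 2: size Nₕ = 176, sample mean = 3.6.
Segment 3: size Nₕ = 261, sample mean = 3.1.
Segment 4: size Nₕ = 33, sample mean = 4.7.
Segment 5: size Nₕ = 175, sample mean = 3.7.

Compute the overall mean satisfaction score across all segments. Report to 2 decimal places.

3.51

N = 682; weights Wₕ = Nₕ/N = (0.0543, 0.2581, 0.3827, 0.0484, 0.2566).
x̄_st = Σ Wₕ·x̄ₕ = 0.0543·4.0 + 0.2581·3.6 + 0.3827·3.1 + 0.0484·4.7 + 0.2566·3.7 ≈ 3.5092...
→ 3.51.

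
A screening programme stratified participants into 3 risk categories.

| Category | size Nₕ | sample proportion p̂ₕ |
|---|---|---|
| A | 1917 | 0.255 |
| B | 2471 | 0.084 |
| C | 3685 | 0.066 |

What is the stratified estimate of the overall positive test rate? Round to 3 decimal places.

N = 1917 + 2471 + 3685 = 8073.
Overall proportion = Σ (Nₕ/N)·p̂ₕ.
Σ Nₕp̂ₕ = 488.835 + 207.564 + 243.21 = 939.609.
939.609 / 8073 = 0.11639... → 0.116.

0.116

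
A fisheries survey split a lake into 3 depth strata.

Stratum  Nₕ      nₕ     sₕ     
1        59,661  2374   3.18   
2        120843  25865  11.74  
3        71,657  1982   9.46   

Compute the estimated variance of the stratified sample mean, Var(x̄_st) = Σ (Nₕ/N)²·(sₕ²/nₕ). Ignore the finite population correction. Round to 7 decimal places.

0.0051084

N = 252161; Wₕ = Nₕ/N.
stratum 1: (59661/252161)²·3.18²/2374 = 0.0002384508
stratum 2: (120843/252161)²·11.74²/25865 = 0.0012238012
stratum 3: (71657/252161)²·9.46²/1982 = 0.0036461962
Sum = 0.0051084481 → 0.0051084.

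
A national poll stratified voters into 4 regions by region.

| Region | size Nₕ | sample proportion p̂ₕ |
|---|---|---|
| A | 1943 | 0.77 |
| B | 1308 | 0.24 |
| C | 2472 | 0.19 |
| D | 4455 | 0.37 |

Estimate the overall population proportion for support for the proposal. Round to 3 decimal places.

0.386

Wₕ = Nₕ/N with N = 10178: 0.1909, 0.1285, 0.2429, 0.4377.
p̂_st = 0.1909·0.77 + 0.1285·0.24 + 0.2429·0.19 + 0.4377·0.37 ≈ 0.38594... → 0.386.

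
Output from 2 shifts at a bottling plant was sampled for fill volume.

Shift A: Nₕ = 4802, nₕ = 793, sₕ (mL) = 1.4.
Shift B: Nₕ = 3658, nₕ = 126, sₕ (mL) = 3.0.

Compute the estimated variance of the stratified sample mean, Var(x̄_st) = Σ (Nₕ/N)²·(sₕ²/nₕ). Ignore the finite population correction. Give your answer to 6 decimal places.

N = 8460; Wₕ = Nₕ/N.
shift A: (4802/8460)²·1.4²/793 = 0.000796318
shift B: (3658/8460)²·3.0²/126 = 0.013354224
Sum = 0.014150541 → 0.014151.

0.014151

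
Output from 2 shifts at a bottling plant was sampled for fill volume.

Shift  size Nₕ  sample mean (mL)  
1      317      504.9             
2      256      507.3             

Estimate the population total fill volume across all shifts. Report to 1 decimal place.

289922.1

Estimate total by summing Nₕ·x̄ₕ over strata.
317·504.9 + 256·507.3 = 160053.3 + 129868.8 = 289922.1.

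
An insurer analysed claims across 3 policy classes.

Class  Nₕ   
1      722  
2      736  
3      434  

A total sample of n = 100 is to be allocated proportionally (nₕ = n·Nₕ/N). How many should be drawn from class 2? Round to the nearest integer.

N = 722 + 736 + 434 = 1892.
n_2 = 100·736/1892 = 38.901... → 39.

39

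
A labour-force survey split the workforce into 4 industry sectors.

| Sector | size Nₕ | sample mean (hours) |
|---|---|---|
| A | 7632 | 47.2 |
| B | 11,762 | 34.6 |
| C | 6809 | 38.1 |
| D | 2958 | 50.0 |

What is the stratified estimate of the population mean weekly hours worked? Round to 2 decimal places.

40.28

N = 7632 + 11762 + 6809 + 2958 = 29161.
The stratified mean weights each stratum mean by its population share Nₕ/N.
Σ Nₕx̄ₕ = 7632·47.2 + 11762·34.6 + 6809·38.1 + 2958·50.0 = 360230.4 + 406965.2 + 259422.9 + 147900 = 1174518.5.
Divide by N: 1174518.5 / 29161 = 40.2770... → 40.28.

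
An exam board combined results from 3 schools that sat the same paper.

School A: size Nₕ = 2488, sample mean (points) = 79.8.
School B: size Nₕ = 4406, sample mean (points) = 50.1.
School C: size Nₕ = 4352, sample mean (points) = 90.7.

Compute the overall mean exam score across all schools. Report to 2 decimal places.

x̄_st = (Σ Nₕx̄ₕ) / (Σ Nₕ) = (2488·79.8 + 4406·50.1 + 4352·90.7) / 11246
= 814009.4 / 11246 = 72.3821... → 72.38.

72.38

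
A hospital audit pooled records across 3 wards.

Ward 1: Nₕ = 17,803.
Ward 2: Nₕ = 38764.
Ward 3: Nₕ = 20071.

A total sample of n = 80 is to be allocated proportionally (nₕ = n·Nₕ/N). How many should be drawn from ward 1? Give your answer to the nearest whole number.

N = 17803 + 38764 + 20071 = 76638.
n_1 = 80·17803/76638 = 18.584... → 19.

19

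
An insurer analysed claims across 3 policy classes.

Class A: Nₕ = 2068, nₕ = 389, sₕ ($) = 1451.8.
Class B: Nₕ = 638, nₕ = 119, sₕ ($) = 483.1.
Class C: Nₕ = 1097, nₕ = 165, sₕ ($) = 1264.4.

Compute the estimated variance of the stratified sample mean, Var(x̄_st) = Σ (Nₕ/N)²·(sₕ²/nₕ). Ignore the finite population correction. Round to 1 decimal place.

2463.6

N = 3803; Wₕ = Nₕ/N.
class A: (2068/3803)²·1451.8²/389 = 1602.1840
class B: (638/3803)²·483.1²/119 = 55.1970
class C: (1097/3803)²·1264.4²/165 = 806.2053
Sum = 2463.5864 → 2463.6.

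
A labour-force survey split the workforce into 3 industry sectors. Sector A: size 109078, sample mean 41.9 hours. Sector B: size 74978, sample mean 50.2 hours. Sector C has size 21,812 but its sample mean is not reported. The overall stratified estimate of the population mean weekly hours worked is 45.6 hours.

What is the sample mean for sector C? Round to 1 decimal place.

Σ Nₕx̄ₕ = N·μ, so 21812·x̄_C = 205868·45.6 − (109078·41.9 + 74978·50.2).
= 9387580.8 − 8334263.8 = 1053317.
x̄_C = 1053317 / 21812 = 48.291... → 48.3.

48.3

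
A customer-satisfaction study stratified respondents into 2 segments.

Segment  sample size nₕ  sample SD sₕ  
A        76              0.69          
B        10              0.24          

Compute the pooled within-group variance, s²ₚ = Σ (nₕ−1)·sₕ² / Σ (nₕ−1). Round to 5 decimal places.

Degrees of freedom: 75 + 9 = 84.
Σ(nₕ−1)sₕ² = 75·0.4761 + 9·0.0576 = 36.2259.
s²ₚ = 36.2259 / 84 = 0.4312607... → 0.43126.

0.43126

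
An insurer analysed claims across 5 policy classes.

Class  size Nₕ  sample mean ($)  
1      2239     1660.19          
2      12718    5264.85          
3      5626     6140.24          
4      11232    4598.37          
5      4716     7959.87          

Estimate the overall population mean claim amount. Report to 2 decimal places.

N = 2239 + 12718 + 5626 + 11232 + 4716 = 36531.
The stratified mean weights each stratum mean by its population share Nₕ/N.
Σ Nₕx̄ₕ = 2239·1660.19 + 12718·5264.85 + 5626·6140.24 + 11232·4598.37 + 4716·7959.87 = 3717165.41 + 66958362.3 + 34544990.24 + 51648891.84 + 37538746.92 = 194408156.71.
Divide by N: 194408156.71 / 36531 = 5321.7310... → 5321.73.

5321.73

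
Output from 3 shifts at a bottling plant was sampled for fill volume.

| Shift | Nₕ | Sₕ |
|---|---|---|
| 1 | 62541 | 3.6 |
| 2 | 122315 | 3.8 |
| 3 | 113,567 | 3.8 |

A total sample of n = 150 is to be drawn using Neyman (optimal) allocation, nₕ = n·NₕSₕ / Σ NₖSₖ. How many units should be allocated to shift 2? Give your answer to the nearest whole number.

62

Σ NₕSₕ = 62541·3.6 + 122315·3.8 + 113567·3.8 = 1121499.2.
Share for 2: 464797/1121499.2 = 0.41444.
n_2 = 150 × 0.41444 = 62.166... → 62.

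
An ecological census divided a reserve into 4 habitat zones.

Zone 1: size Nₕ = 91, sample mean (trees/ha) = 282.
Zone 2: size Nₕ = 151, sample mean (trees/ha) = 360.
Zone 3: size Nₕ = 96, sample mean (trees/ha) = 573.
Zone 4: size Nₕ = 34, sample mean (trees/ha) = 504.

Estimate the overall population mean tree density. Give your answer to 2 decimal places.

N = 91 + 151 + 96 + 34 = 372.
Weight each subgroup mean by Nₕ/N and sum.
Σ Nₕx̄ₕ = 91·282 + 151·360 + 96·573 + 34·504 = 25662 + 54360 + 55008 + 17136 = 152166.
Divide by N: 152166 / 372 = 409.0484... → 409.05.

409.05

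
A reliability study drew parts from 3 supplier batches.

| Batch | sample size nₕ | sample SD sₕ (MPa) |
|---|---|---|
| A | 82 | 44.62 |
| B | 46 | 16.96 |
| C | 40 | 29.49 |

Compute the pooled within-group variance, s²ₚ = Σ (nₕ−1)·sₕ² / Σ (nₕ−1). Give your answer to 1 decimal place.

1261.4

Degrees of freedom: 81 + 45 + 39 = 165.
Σ(nₕ−1)sₕ² = 81·1990.9444 + 45·287.6416 + 39·869.6601 = 208127.1123.
s²ₚ = 208127.1123 / 165 = 1261.376... → 1261.4.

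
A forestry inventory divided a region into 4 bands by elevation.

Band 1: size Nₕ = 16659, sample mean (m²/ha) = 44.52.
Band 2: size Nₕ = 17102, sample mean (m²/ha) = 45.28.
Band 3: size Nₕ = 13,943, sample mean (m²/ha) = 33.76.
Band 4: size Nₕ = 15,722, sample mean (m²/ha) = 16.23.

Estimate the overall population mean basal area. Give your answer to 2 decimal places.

35.35

N = 16659 + 17102 + 13943 + 15722 = 63426.
Weight each subgroup mean by Nₕ/N and sum.
Σ Nₕx̄ₕ = 16659·44.52 + 17102·45.28 + 13943·33.76 + 15722·16.23 = 741658.68 + 774378.56 + 470715.68 + 255168.06 = 2241920.98.
Divide by N: 2241920.98 / 63426 = 35.3470... → 35.35.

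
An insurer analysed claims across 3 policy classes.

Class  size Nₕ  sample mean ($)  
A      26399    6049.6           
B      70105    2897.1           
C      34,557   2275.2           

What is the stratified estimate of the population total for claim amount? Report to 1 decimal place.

A: 26399·6049.6 = 159703390.4
B: 70105·2897.1 = 203101195.5
C: 34557·2275.2 = 78624086.4
τ̂ = Σ Nₕx̄ₕ = 441428672.3.

441428672.3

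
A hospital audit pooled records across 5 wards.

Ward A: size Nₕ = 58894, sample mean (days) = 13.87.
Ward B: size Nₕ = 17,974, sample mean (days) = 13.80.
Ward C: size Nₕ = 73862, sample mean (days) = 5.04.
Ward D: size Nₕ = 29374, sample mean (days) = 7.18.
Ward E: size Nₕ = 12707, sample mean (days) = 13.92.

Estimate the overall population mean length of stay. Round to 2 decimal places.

9.46

N = 58894 + 17974 + 73862 + 29374 + 12707 = 192811.
The stratified mean weights each stratum mean by its population share Nₕ/N.
Σ Nₕx̄ₕ = 58894·13.87 + 17974·13.80 + 73862·5.04 + 29374·7.18 + 12707·13.92 = 816859.78 + 248041.2 + 372264.48 + 210905.32 + 176881.44 = 1824952.22.
Divide by N: 1824952.22 / 192811 = 9.4650... → 9.46.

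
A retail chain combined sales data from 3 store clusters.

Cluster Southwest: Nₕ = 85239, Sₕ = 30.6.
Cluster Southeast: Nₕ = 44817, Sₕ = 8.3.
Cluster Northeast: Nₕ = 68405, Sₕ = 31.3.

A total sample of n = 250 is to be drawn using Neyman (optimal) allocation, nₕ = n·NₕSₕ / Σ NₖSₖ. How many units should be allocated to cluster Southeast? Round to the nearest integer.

Southwest: NₕSₕ = 85239·30.6 = 2608313.4
Southeast: NₕSₕ = 44817·8.3 = 371981.1
Northeast: NₕSₕ = 68405·31.3 = 2141076.5
Σ NₕSₕ = 5121371.
n_Southeast = 250·371981.1/5121371 = 18.158... → 18.

18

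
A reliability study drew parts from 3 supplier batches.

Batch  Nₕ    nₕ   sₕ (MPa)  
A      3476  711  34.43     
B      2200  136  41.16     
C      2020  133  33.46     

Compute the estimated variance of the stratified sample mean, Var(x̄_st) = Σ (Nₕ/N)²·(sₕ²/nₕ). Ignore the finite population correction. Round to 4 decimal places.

N = 7696; Wₕ = Nₕ/N.
batch A: (3476/7696)²·34.43²/711 = 0.3401213
batch B: (2200/7696)²·41.16²/136 = 1.0179515
batch C: (2020/7696)²·33.46²/133 = 0.5799264
Sum = 1.9379991 → 1.9380.

1.9380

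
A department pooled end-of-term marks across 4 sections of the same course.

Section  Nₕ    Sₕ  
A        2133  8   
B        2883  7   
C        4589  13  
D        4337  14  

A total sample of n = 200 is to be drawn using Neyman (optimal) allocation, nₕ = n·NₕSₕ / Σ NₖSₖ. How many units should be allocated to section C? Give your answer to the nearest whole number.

A: NₕSₕ = 2133·8 = 17064
B: NₕSₕ = 2883·7 = 20181
C: NₕSₕ = 4589·13 = 59657
D: NₕSₕ = 4337·14 = 60718
Σ NₕSₕ = 157620.
n_C = 200·59657/157620 = 75.697... → 76.

76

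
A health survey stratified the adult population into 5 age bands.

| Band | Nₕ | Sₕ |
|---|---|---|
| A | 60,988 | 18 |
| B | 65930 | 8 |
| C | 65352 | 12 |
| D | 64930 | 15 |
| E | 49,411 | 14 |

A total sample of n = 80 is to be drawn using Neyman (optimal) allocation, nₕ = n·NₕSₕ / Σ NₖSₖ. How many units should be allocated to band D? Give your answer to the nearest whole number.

Σ NₕSₕ = 60988·18 + 65930·8 + 65352·12 + 64930·15 + 49411·14 = 4075152.
Share for D: 973950/4075152 = 0.23900.
n_D = 80 × 0.23900 = 19.120... → 19.

19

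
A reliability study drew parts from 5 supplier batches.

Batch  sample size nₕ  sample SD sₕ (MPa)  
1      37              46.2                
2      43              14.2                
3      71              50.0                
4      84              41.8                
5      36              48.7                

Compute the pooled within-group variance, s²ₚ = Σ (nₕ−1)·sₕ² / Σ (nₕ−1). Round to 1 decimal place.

1835.9

1: (37−1)·46.2² = 36·2134.44 = 76839.84
2: (43−1)·14.2² = 42·201.64 = 8468.88
3: (71−1)·50.0² = 70·2500 = 175000
4: (84−1)·41.8² = 83·1747.24 = 145020.92
5: (36−1)·48.7² = 35·2371.69 = 83009.15
Numerator = 488338.79; denominator = Σ(nₕ−1) = 266.
s²ₚ = 488338.79/266 = 1835.860... → 1835.9.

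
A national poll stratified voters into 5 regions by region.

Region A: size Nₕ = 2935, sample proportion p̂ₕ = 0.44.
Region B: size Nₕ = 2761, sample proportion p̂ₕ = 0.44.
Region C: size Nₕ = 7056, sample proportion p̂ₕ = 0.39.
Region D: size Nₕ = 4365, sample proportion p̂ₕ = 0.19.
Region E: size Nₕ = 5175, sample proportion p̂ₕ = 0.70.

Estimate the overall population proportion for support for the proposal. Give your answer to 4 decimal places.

0.4356

Wₕ = Nₕ/N with N = 22292: 0.1317, 0.1239, 0.3165, 0.1958, 0.2321.
p̂_st = 0.1317·0.44 + 0.1239·0.44 + 0.3165·0.39 + 0.1958·0.19 + 0.2321·0.70 ≈ 0.435579... → 0.4356.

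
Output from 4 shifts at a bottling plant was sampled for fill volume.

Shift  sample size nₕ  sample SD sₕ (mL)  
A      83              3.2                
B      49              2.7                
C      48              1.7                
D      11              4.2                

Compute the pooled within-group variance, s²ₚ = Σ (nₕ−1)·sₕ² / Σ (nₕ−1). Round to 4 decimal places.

8.0312

A: (83−1)·3.2² = 82·10.24 = 839.68
B: (49−1)·2.7² = 48·7.29 = 349.92
C: (48−1)·1.7² = 47·2.89 = 135.83
D: (11−1)·4.2² = 10·17.64 = 176.4
Numerator = 1501.83; denominator = Σ(nₕ−1) = 187.
s²ₚ = 1501.83/187 = 8.031176... → 8.0312.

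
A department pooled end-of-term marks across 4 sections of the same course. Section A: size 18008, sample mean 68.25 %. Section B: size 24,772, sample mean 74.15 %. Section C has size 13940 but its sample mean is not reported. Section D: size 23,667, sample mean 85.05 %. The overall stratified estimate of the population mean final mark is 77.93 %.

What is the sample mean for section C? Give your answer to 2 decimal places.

N = 18008 + 24772 + 13940 + 23667 = 80387.
Overall total = μ·N = 77.93·80387 = 6264558.91.
Subtract the known strata: 18008·68.25 + 24772·74.15 + 23667·85.05 = 5078768.15.
Remaining total for section C: 6264558.91 − 5078768.15 = 1185790.76.
Divide by its size: 1185790.76 / 13940 = 85.0639... → 85.06.

85.06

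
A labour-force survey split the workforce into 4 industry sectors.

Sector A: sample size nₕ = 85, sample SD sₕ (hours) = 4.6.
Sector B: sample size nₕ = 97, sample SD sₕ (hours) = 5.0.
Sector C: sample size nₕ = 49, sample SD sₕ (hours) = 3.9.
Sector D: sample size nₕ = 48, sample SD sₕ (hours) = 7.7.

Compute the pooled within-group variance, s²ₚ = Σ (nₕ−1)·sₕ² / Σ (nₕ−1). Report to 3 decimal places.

A: (85−1)·4.6² = 84·21.16 = 1777.44
B: (97−1)·5.0² = 96·25 = 2400
C: (49−1)·3.9² = 48·15.21 = 730.08
D: (48−1)·7.7² = 47·59.29 = 2786.63
Numerator = 7694.15; denominator = Σ(nₕ−1) = 275.
s²ₚ = 7694.15/275 = 27.97873... → 27.979.

27.979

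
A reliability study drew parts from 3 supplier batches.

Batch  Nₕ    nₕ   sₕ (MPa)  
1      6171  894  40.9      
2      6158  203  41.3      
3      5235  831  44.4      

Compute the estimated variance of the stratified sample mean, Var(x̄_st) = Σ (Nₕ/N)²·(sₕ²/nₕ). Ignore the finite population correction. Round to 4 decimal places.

N = 17564; Wₕ = Nₕ/N.
batch 1: (6171/17564)²·40.9²/894 = 0.2309794
batch 2: (6158/17564)²·41.3²/203 = 1.0328484
batch 3: (5235/17564)²·44.4²/831 = 0.2107422
Sum = 1.4745700 → 1.4746.

1.4746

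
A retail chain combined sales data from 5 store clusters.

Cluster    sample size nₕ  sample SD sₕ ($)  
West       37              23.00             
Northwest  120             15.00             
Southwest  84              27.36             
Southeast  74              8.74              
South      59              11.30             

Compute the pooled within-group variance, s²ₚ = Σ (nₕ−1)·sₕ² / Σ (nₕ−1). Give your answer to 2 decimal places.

Degrees of freedom: 36 + 119 + 83 + 73 + 58 = 369.
Σ(nₕ−1)sₕ² = 36·529 + 119·225 + 83·748.5696 + 73·76.3876 + 58·127.69 = 120932.5916.
s²ₚ = 120932.5916 / 369 = 327.7306... → 327.73.

327.73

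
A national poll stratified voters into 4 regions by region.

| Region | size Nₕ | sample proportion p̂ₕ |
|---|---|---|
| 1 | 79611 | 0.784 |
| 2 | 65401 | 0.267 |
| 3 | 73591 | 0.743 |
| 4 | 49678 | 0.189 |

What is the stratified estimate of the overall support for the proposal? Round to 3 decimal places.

Wₕ = Nₕ/N with N = 268281: 0.2967, 0.2438, 0.2743, 0.1852.
p̂_st = 0.2967·0.784 + 0.2438·0.267 + 0.2743·0.743 + 0.1852·0.189 ≈ 0.53654... → 0.537.

0.537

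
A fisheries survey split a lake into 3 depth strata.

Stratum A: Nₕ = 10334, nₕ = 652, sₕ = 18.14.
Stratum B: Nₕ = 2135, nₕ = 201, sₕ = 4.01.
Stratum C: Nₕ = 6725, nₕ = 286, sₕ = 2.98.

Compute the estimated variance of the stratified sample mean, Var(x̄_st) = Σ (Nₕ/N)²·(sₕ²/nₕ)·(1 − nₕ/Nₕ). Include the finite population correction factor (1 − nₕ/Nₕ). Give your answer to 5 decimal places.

0.14161

N = 19194. Term for each stratum: Wₕ²sₕ²/nₕ·(1−nₕ/Nₕ).
Var(x̄_st) = 0.13706593 + 0.00089664 + 0.00364961 = 0.14161218 → 0.14161.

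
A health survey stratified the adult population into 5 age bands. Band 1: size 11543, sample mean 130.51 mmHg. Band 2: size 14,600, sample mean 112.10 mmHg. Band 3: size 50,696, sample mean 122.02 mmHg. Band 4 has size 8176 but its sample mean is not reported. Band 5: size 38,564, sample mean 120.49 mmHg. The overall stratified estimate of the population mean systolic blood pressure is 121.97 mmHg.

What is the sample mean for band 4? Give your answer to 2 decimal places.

N = 11543 + 14600 + 50696 + 8176 + 38564 = 123579.
Overall total = μ·N = 121.97·123579 = 15072930.63.
Subtract the known strata: 11543·130.51 + 14600·112.10 + 50696·122.02 + 38564·120.49 = 13975639.21.
Remaining total for band 4: 15072930.63 − 13975639.21 = 1097291.42.
Divide by its size: 1097291.42 / 8176 = 134.2088... → 134.21.

134.21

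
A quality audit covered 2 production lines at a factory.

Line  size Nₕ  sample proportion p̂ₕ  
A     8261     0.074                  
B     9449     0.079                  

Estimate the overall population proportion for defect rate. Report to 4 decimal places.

Wₕ = Nₕ/N with N = 17710: 0.4665, 0.5335.
p̂_st = 0.4665·0.074 + 0.5335·0.079 ≈ 0.076668... → 0.0767.

0.0767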